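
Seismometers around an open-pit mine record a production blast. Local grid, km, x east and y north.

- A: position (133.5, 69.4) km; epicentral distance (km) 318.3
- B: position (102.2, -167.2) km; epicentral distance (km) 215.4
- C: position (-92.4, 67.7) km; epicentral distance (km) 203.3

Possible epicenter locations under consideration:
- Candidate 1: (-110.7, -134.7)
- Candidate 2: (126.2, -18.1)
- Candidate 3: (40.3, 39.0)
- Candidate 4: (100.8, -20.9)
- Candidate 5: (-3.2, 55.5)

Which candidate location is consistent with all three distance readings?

Candidate 1

For each candidate, compare |candidate − station| to the reported distance:
Candidate 1: residuals A 0.0, B 0.0, C 0.1 → max 0.1 km
Candidate 2: residuals A 230.5, B 64.4, C 31.5 → max 230.5 km
Candidate 3: residuals A 220.3, B 0.1, C 67.5 → max 220.3 km
Candidate 4: residuals A 222.3, B 69.1, C 9.2 → max 222.3 km
Candidate 5: residuals A 180.9, B 31.0, C 113.3 → max 180.9 km
Only Candidate 1 has all residuals ≈ 0.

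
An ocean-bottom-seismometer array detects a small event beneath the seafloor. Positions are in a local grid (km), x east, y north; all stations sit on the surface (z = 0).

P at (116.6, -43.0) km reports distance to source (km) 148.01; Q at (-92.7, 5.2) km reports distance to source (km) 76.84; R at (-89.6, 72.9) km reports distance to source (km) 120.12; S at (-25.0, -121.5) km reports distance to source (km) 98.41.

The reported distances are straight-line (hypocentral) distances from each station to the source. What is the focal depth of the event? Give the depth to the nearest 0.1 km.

Each station gives a sphere (x−x_i)² + (y−y_i)² + z² = d_i² (stations at z=0).
Subtracting the P sphere from Q and R: z² cancels, leaving linear equations in x and y:
-418.6 x + 96.4 y = 9178.34
-412.4 x + 231.8 y = 5376.16
Solving: x ≈ -28.097, y ≈ -26.795 km (keep extra digits for the depth step; rounded: -28.1, -26.8).
Then from the P sphere: z² = 148.01² − (x − 116.6)² − (y + 43.0)² with x = -28.097, y = -26.795, so z ≈ 26.592 ≈ 26.6 km.

26.6 km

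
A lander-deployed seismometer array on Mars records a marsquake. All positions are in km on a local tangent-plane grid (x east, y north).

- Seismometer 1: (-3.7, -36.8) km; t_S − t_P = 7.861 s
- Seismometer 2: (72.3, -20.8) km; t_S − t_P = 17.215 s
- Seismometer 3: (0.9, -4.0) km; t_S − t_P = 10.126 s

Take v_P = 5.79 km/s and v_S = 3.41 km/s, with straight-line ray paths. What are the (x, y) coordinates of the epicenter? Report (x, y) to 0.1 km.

(-66.6, -54.0)

Distance from S−P lag: d = Δt · v_P v_S / (v_P − v_S) = Δt · (5.79·3.41)/(5.79−3.41) ≈ 8.2958·Δt.
So d_Seismometer 1 = 65.21, d_Seismometer 2 = 142.81, d_Seismometer 3 = 84.00 km.
Circle about each station: (x + 3.7)² + (y + 36.8)² = 65.21²; (x − 72.3)² + (y + 20.8)² = 142.81²; (x − 0.9)² + (y + 4.0)² = 84.00².
Subtracting the Seismometer 1 equation from the Seismometer 2 and Seismometer 3 equations removes the quadratic terms:
152.0 x + 32.0 y = -11850.35
9.2 x + 65.6 y = -4154.78
Solving the 2×2 system: x ≈ -66.6, y ≈ -54.0 km.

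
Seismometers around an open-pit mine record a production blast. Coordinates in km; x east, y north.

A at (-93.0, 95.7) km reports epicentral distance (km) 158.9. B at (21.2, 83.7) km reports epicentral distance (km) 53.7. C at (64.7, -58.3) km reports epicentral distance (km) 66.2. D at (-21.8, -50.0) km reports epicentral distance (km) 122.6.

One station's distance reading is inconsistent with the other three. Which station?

C

Solve using three stations at a time. Using A, B, D (subtract circle equations pairwise → linear system) gives (x, y) ≈ (57.2, 43.8).
Distances from that point to each station vs reported:
  A: calculated 158.9 vs reported 158.9 → residual 0.0 km
  B: calculated 53.8 vs reported 53.7 → residual 0.1 km
  C: calculated 102.4 vs reported 66.2 → residual 36.2 km
  D: calculated 122.6 vs reported 122.6 → residual 0.0 km
A, B, D are mutually consistent (residuals ≈ 0); C is off by 36.2 km.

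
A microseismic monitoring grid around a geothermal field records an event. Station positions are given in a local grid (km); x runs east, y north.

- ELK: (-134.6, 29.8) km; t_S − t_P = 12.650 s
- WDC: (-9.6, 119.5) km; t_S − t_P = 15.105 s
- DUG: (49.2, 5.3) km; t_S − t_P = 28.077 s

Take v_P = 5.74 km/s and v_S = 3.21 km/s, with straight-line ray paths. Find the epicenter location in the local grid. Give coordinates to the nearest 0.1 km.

-119.6 km east, 120.7 km north

Distance from S−P lag: d = Δt · v_P v_S / (v_P − v_S) = Δt · (5.74·3.21)/(5.74−3.21) ≈ 7.2828·Δt.
So d_ELK = 92.13, d_WDC = 110.01, d_DUG = 204.48 km.
Circle about each station: (x + 134.6)² + (y − 29.8)² = 92.13²; (x + 9.6)² + (y − 119.5)² = 110.01²; (x − 49.2)² + (y − 5.3)² = 204.48².
Subtracting the ELK equation from the WDC and DUG equations removes the quadratic terms:
250.0 x + 179.4 y = -8247.05
367.6 x − 49.0 y = -49880.60
Solving the 2×2 system: x ≈ -119.6, y ≈ 120.7 km.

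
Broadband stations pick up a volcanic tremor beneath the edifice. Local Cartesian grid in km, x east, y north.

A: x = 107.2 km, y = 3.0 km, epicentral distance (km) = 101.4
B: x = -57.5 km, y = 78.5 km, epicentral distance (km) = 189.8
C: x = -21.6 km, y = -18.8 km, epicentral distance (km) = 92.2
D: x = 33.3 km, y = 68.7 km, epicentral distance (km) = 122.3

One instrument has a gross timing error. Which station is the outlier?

D

Solve using three stations at a time. Using A, B, C (subtract circle equations pairwise → linear system) gives (x, y) ≈ (48.0, -79.3).
Distances from that point to each station vs reported:
  A: calculated 101.4 vs reported 101.4 → residual 0.0 km
  B: calculated 189.8 vs reported 189.8 → residual 0.0 km
  C: calculated 92.2 vs reported 92.2 → residual 0.0 km
  D: calculated 148.7 vs reported 122.3 → residual 26.4 km
A, B, C are mutually consistent (residuals ≈ 0); D is off by 26.4 km.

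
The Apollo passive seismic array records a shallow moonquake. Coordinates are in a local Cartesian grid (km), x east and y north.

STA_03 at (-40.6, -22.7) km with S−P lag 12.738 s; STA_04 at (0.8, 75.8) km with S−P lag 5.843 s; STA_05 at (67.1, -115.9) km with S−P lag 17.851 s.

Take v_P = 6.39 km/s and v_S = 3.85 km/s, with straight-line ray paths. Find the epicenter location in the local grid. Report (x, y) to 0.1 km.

Distance from S−P lag: d = Δt · v_P v_S / (v_P − v_S) = Δt · (6.39·3.85)/(6.39−3.85) ≈ 9.6856·Δt.
So d_STA_03 = 123.38, d_STA_04 = 56.59, d_STA_05 = 172.90 km.
Circle about each station: (x + 40.6)² + (y + 22.7)² = 123.38²; (x − 0.8)² + (y − 75.8)² = 56.59²; (x − 67.1)² + (y + 115.9)² = 172.90².
Subtracting the STA_03 equation from the STA_04 and STA_05 equations removes the quadratic terms:
82.8 x + 197.0 y = 15602.83
215.4 x − 186.4 y = 1099.78
Solving the 2×2 system: x ≈ 54.0, y ≈ 56.5 km.

54.0 km east, 56.5 km north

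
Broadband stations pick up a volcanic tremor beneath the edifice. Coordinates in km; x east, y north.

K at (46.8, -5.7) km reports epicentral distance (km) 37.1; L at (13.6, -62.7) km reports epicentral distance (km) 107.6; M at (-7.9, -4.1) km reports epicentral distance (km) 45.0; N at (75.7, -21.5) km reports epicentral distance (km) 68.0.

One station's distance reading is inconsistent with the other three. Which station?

Solve using three stations at a time. Using K, M, N (subtract circle equations pairwise → linear system) gives (x, y) ≈ (26.3, 25.2).
Distances from that point to each station vs reported:
  K: calculated 37.1 vs reported 37.1 → residual 0.0 km
  L: calculated 88.8 vs reported 107.6 → residual 18.8 km
  M: calculated 45.0 vs reported 45.0 → residual 0.0 km
  N: calculated 68.0 vs reported 68.0 → residual 0.0 km
K, M, N are mutually consistent (residuals ≈ 0); L is off by 18.8 km.

L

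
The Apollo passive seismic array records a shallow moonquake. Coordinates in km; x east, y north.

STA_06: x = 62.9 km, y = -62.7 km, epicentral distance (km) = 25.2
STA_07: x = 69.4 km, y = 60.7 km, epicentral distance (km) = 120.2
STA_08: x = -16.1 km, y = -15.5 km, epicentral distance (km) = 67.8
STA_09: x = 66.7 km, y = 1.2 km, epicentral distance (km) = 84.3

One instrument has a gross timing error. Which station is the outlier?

Solve using three stations at a time. Using STA_06, STA_07, STA_08 (subtract circle equations pairwise → linear system) gives (x, y) ≈ (38.7, -55.5).
Distances from that point to each station vs reported:
  STA_06: calculated 25.3 vs reported 25.2 → residual 0.1 km
  STA_07: calculated 120.2 vs reported 120.2 → residual 0.0 km
  STA_08: calculated 67.8 vs reported 67.8 → residual 0.0 km
  STA_09: calculated 63.3 vs reported 84.3 → residual 21.0 km
STA_06, STA_07, STA_08 are mutually consistent (residuals ≈ 0); STA_09 is off by 21.0 km.

STA_09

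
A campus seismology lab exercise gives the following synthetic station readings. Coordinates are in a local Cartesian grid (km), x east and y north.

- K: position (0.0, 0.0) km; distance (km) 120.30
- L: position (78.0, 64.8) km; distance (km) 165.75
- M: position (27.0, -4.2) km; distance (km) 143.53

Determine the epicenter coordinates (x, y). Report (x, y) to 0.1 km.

Circle about each station: x² + y² = 120.30²; (x − 78.0)² + (y − 64.8)² = 165.75²; (x − 27.0)² + (y + 4.2)² = 143.53².
Subtracting the K equation from the L and M equations removes the quadratic terms:
156.0 x + 129.6 y = -2717.93
54.0 x − 8.4 y = -5382.13
Solving the 2×2 system: x ≈ -86.7, y ≈ 83.4 km.

-86.7 km east, 83.4 km north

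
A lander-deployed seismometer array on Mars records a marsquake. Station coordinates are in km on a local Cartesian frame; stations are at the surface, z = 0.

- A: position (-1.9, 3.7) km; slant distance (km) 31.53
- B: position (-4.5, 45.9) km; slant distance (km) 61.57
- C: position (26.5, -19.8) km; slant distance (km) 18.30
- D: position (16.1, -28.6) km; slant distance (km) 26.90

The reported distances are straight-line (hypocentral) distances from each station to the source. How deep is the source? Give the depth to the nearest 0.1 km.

12.6 km

Each station gives a sphere (x−x_i)² + (y−y_i)² + z² = d_i² (stations at z=0).
Subtracting the A sphere from B and C: z² cancels, leaving linear equations in x and y:
-5.2 x + 84.4 y = -686.96
56.8 x − 47.0 y = 1736.24
Solving: x ≈ 25.113, y ≈ -6.592 km (keep extra digits for the depth step; rounded: 25.1, -6.6).
Then from the A sphere: z² = 31.53² − (x + 1.9)² − (y − 3.7)² with x = 25.113, y = -6.592, so z ≈ 12.590 ≈ 12.6 km.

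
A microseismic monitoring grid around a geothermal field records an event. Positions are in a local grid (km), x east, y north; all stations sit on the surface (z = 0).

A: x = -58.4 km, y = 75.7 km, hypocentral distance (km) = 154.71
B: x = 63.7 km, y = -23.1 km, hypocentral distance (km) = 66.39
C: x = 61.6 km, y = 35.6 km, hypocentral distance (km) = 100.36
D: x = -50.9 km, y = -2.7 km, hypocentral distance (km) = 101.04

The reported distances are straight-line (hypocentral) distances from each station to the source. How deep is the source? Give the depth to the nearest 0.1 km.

z ≈ 51.0 km

Each station gives a sphere (x−x_i)² + (y−y_i)² + z² = d_i² (stations at z=0).
Subtracting the A sphere from B and C: z² cancels, leaving linear equations in x and y:
244.2 x − 197.6 y = 14977.80
240.0 x − 80.2 y = 9783.92
Solving: x ≈ 26.297, y ≈ -43.300 km (keep extra digits for the depth step; rounded: 26.3, -43.3).
Then from the A sphere: z² = 154.71² − (x + 58.4)² − (y − 75.7)² with x = 26.297, y = -43.300, so z ≈ 50.996 ≈ 51.0 km.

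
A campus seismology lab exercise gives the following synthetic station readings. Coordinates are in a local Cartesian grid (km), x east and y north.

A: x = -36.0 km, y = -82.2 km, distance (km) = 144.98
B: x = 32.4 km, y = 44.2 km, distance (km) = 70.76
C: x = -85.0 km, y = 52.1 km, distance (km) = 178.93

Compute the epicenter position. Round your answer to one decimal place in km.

Circle about each station: (x + 36.0)² + (y + 82.2)² = 144.98²; (x − 32.4)² + (y − 44.2)² = 70.76²; (x + 85.0)² + (y − 52.1)² = 178.93².
Subtracting pairs of circle equations eliminates x²+y² and gives linear equations (the radical axes):
136.8 x + 252.8 y = 10962.78
-98.0 x + 268.6 y = -9110.17
Solving the 2×2 system: x ≈ 85.3, y ≈ -2.8 km.

x ≈ 85.3 km, y ≈ -2.8 km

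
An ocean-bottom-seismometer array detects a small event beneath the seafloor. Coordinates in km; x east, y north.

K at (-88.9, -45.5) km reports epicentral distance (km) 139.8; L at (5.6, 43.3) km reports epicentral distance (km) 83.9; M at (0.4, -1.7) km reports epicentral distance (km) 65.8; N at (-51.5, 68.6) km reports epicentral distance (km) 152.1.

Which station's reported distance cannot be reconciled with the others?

L

Solve using three stations at a time. Using K, M, N (subtract circle equations pairwise → linear system) gives (x, y) ≈ (50.9, -43.9).
Distances from that point to each station vs reported:
  K: calculated 139.8 vs reported 139.8 → residual 0.0 km
  L: calculated 98.2 vs reported 83.9 → residual 14.3 km
  M: calculated 65.8 vs reported 65.8 → residual 0.0 km
  N: calculated 152.1 vs reported 152.1 → residual 0.0 km
K, M, N are mutually consistent (residuals ≈ 0); L is off by 14.3 km.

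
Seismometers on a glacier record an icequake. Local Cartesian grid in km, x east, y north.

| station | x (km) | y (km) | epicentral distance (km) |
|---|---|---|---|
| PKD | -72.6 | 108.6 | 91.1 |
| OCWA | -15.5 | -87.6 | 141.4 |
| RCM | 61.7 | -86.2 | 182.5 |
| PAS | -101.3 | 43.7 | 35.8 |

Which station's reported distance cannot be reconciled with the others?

Solve using three stations at a time. Using OCWA, RCM, PAS (subtract circle equations pairwise → linear system) gives (x, y) ≈ (-65.5, 44.7).
Distances from that point to each station vs reported:
  PKD: calculated 64.3 vs reported 91.1 → residual 26.8 km
  OCWA: calculated 141.4 vs reported 141.4 → residual 0.0 km
  RCM: calculated 182.5 vs reported 182.5 → residual 0.0 km
  PAS: calculated 35.8 vs reported 35.8 → residual 0.0 km
OCWA, RCM, PAS are mutually consistent (residuals ≈ 0); PKD is off by 26.8 km.

PKD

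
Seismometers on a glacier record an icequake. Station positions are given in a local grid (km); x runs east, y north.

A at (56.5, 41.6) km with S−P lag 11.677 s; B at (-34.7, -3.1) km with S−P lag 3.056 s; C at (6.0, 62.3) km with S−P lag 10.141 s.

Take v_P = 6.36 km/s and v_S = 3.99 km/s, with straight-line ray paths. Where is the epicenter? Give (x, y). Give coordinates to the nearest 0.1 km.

(-42.4, -34.9)

Distance from S−P lag: d = Δt · v_P v_S / (v_P − v_S) = Δt · (6.36·3.99)/(6.36−3.99) ≈ 10.7073·Δt.
So d_A = 125.03, d_B = 32.72, d_C = 108.58 km.
Circle about each station: (x − 56.5)² + (y − 41.6)² = 125.03²; (x + 34.7)² + (y + 3.1)² = 32.72²; (x − 6.0)² + (y − 62.3)² = 108.58².
Subtracting the A equation from the B and C equations removes the quadratic terms:
-182.4 x − 89.4 y = 10852.79
-101.0 x + 41.4 y = 2837.36
Solving the 2×2 system: x ≈ -42.4, y ≈ -34.9 km.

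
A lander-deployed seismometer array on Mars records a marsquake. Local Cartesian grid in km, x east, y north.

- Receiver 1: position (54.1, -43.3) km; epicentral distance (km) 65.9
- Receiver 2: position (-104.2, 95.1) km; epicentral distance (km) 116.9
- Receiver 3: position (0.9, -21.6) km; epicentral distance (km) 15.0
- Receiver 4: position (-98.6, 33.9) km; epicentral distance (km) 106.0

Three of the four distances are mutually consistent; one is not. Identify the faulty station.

Receiver 2

Solve using three stations at a time. Using Receiver 1, Receiver 3, Receiver 4 (subtract circle equations pairwise → linear system) gives (x, y) ≈ (-0.7, -6.8).
Distances from that point to each station vs reported:
  Receiver 1: calculated 65.9 vs reported 65.9 → residual 0.0 km
  Receiver 2: calculated 145.2 vs reported 116.9 → residual 28.3 km
  Receiver 3: calculated 14.9 vs reported 15.0 → residual 0.1 km
  Receiver 4: calculated 106.0 vs reported 106.0 → residual 0.0 km
Receiver 1, Receiver 3, Receiver 4 are mutually consistent (residuals ≈ 0); Receiver 2 is off by 28.3 km.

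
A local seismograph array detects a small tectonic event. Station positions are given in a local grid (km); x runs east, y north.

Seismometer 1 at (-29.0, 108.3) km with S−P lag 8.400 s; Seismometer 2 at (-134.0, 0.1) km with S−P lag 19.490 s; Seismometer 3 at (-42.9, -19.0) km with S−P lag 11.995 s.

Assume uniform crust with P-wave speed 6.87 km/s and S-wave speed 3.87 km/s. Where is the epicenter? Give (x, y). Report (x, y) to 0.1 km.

Distance from S−P lag: d = Δt · v_P v_S / (v_P − v_S) = Δt · (6.87·3.87)/(6.87−3.87) ≈ 8.8623·Δt.
So d_Seismometer 1 = 74.44, d_Seismometer 2 = 172.73, d_Seismometer 3 = 106.30 km.
Circle about each station: (x + 29.0)² + (y − 108.3)² = 74.44²; (x + 134.0)² + (y − 0.1)² = 172.73²; (x + 42.9)² + (y + 19.0)² = 106.30².
Subtracting pairs of circle equations eliminates x²+y² and gives linear equations (the radical axes):
-210.0 x − 216.4 y = -18908.22
-27.8 x − 254.6 y = -16126.86
Solving the 2×2 system: x ≈ 27.9, y ≈ 60.3 km.

(27.9, 60.3)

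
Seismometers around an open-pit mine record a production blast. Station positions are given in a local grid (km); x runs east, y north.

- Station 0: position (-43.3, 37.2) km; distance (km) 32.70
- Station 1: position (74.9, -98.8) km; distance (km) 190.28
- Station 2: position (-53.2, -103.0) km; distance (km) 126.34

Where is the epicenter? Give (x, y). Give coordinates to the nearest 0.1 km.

Circle about each station: (x + 43.3)² + (y − 37.2)² = 32.70²; (x − 74.9)² + (y + 98.8)² = 190.28²; (x + 53.2)² + (y + 103.0)² = 126.34².
Subtracting the Station 0 equation from the Station 1 and Station 2 equations removes the quadratic terms:
236.4 x − 272.0 y = -23024.47
-19.8 x − 280.4 y = -4712.00
Solving the 2×2 system: x ≈ -72.2, y ≈ 21.9 km.
Check against Station 0 (with the unrounded x, y): √((x + 43.3)²+(y − 37.2)²) = 32.69 ≈ 32.70 km. ✓

(-72.2, 21.9)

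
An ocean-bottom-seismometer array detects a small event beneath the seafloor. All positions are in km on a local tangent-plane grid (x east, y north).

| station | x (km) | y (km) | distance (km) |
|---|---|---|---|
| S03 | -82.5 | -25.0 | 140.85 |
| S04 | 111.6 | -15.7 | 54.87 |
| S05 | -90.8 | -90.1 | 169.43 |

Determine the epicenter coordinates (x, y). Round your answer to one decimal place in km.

57.3 km east, -7.8 km north

Circle about each station: (x + 82.5)² + (y + 25.0)² = 140.85²; (x − 111.6)² + (y + 15.7)² = 54.87²; (x + 90.8)² + (y + 90.1)² = 169.43².
Subtracting the S03 equation from the S04 and S05 equations removes the quadratic terms:
388.2 x + 18.6 y = 22097.81
-16.6 x − 130.2 y = 63.60
Solving the 2×2 system: x ≈ 57.3, y ≈ -7.8 km.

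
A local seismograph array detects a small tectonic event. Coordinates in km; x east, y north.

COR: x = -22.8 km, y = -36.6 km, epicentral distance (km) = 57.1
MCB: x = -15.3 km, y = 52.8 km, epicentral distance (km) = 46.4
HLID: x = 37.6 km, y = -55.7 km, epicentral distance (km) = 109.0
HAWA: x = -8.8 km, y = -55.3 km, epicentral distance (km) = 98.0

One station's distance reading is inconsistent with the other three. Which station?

HAWA

Solve using three stations at a time. Using COR, MCB, HLID (subtract circle equations pairwise → linear system) gives (x, y) ≈ (-44.2, 16.4).
Distances from that point to each station vs reported:
  COR: calculated 57.2 vs reported 57.1 → residual 0.1 km
  MCB: calculated 46.5 vs reported 46.4 → residual 0.1 km
  HLID: calculated 109.0 vs reported 109.0 → residual 0.0 km
  HAWA: calculated 80.0 vs reported 98.0 → residual 18.0 km
COR, MCB, HLID are mutually consistent (residuals ≈ 0); HAWA is off by 18.0 km.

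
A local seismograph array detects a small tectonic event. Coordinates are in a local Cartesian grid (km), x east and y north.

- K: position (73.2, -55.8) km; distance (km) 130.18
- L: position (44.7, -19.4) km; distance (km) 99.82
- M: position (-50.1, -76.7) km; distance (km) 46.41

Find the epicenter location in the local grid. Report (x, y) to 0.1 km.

(-54.5, -30.5)

Circle about each station: (x − 73.2)² + (y + 55.8)² = 130.18²; (x − 44.7)² + (y + 19.4)² = 99.82²; (x + 50.1)² + (y + 76.7)² = 46.41².
Subtracting pairs of circle equations eliminates x²+y² and gives linear equations (the radical axes):
-57.0 x + 72.8 y = 885.37
-246.6 x − 41.8 y = 14713.96
Solving the 2×2 system: x ≈ -54.5, y ≈ -30.5 km.
Check against K (with the unrounded x, y): √((x − 73.2)²+(y + 55.8)²) = 130.18 ≈ 130.18 km. ✓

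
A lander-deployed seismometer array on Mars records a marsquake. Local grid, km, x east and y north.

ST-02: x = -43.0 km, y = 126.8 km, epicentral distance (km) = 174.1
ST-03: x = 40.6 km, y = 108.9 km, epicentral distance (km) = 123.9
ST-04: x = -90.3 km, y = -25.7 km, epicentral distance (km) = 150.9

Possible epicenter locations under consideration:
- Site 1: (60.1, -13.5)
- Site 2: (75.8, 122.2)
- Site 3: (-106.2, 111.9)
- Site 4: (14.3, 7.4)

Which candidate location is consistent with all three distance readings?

For each candidate, compare |candidate − station| to the reported distance:
Site 1: residuals ST-02 0.0, ST-03 0.0, ST-04 0.0 → max 0.0 km
Site 2: residuals ST-02 55.2, ST-03 86.3, ST-04 71.5 → max 86.3 km
Site 3: residuals ST-02 109.2, ST-03 22.9, ST-04 12.4 → max 109.2 km
Site 4: residuals ST-02 41.7, ST-03 19.0, ST-04 41.2 → max 41.7 km
Only Site 1 has all residuals ≈ 0.

Site 1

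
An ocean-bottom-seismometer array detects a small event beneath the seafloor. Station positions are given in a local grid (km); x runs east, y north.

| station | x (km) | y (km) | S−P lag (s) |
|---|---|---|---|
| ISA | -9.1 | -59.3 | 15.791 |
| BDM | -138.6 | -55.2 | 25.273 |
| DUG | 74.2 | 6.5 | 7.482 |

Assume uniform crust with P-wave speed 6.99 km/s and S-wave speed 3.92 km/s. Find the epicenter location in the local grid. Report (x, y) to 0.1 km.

49.9 km east, 68.7 km north

Distance from S−P lag: d = Δt · v_P v_S / (v_P − v_S) = Δt · (6.99·3.92)/(6.99−3.92) ≈ 8.9253·Δt.
So d_ISA = 140.94, d_BDM = 225.57, d_DUG = 66.78 km.
Circle about each station: (x + 9.1)² + (y + 59.3)² = 140.94²; (x + 138.6)² + (y + 55.2)² = 225.57²; (x − 74.2)² + (y − 6.5)² = 66.78².
Subtracting the ISA equation from the BDM and DUG equations removes the quadratic terms:
-259.0 x + 8.2 y = -12360.04
166.6 x + 131.6 y = 17353.11
Solving the 2×2 system: x ≈ 49.9, y ≈ 68.7 km.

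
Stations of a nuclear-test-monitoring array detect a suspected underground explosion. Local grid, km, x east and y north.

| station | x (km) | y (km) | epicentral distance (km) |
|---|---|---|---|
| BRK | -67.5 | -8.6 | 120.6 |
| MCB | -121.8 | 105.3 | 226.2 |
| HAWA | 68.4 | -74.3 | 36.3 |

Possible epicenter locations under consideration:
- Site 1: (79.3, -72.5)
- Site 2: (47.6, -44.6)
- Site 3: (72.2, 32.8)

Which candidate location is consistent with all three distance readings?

Site 2

For each candidate, compare |candidate − station| to the reported distance:
Site 1: residuals BRK 39.5, MCB 42.2, HAWA 25.3 → max 42.2 km
Site 2: residuals BRK 0.0, MCB 0.0, HAWA 0.0 → max 0.0 km
Site 3: residuals BRK 25.1, MCB 19.1, HAWA 70.9 → max 70.9 km
Only Site 2 has all residuals ≈ 0.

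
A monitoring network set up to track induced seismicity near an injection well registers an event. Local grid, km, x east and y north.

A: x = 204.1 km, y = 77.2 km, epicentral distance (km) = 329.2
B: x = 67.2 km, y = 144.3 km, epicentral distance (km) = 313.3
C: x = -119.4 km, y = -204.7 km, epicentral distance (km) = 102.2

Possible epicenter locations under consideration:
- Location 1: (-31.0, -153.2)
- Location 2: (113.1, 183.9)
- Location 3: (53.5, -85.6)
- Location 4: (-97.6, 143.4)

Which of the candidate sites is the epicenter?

For each candidate, compare |candidate − station| to the reported distance:
Location 1: residuals A 0.0, B 0.0, C 0.1 → max 0.1 km
Location 2: residuals A 189.0, B 252.7, C 350.6 → max 350.6 km
Location 3: residuals A 107.4, B 83.0, C 107.8 → max 107.8 km
Location 4: residuals A 20.3, B 148.5, C 246.6 → max 246.6 km
Only Location 1 has all residuals ≈ 0.

Location 1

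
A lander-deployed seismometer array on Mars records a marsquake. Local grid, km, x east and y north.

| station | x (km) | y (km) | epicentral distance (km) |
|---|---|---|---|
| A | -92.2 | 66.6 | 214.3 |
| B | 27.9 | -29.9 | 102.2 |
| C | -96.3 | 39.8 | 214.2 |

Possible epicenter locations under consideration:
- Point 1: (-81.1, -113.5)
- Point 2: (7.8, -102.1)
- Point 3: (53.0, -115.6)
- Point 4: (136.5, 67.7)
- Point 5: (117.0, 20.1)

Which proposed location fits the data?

Point 5

For each candidate, compare |candidate − station| to the reported distance:
Point 1: residuals A 33.9, B 35.2, C 60.1 → max 60.1 km
Point 2: residuals A 18.2, B 27.3, C 38.2 → max 38.2 km
Point 3: residuals A 18.7, B 12.9, C 1.3 → max 18.7 km
Point 4: residuals A 14.4, B 43.8, C 20.3 → max 43.8 km
Point 5: residuals A 0.0, B 0.0, C 0.0 → max 0.0 km
Only Point 5 has all residuals ≈ 0.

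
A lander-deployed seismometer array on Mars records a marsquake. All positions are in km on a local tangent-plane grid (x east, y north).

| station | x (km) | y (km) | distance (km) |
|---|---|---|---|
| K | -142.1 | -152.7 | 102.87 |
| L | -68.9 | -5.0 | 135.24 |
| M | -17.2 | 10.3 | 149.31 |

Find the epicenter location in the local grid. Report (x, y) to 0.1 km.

(-40.4, -137.2)

Circle about each station: (x + 142.1)² + (y + 152.7)² = 102.87²; (x + 68.9)² + (y + 5.0)² = 135.24²; (x + 17.2)² + (y − 10.3)² = 149.31².
Subtracting the K equation from the L and M equations removes the quadratic terms:
146.4 x + 295.4 y = -46445.11
249.8 x + 326.0 y = -54819.01
Solving the 2×2 system: x ≈ -40.4, y ≈ -137.2 km.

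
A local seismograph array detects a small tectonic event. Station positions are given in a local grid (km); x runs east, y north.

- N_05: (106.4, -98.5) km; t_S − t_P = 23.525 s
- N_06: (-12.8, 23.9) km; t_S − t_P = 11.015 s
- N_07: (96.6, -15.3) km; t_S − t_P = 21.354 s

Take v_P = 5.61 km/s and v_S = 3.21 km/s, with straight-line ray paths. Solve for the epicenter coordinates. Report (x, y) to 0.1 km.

-61.2 km east, -43.1 km north

Distance from S−P lag: d = Δt · v_P v_S / (v_P − v_S) = Δt · (5.61·3.21)/(5.61−3.21) ≈ 7.5034·Δt.
So d_N_05 = 176.52, d_N_06 = 82.65, d_N_07 = 160.23 km.
Circle about each station: (x − 106.4)² + (y + 98.5)² = 176.52²; (x + 12.8)² + (y − 23.9)² = 82.65²; (x − 96.6)² + (y + 15.3)² = 160.23².
Subtracting the N_05 equation from the N_06 and N_07 equations removes the quadratic terms:
-238.4 x + 244.8 y = 4040.13
-19.6 x + 166.4 y = -5971.90
Solving the 2×2 system: x ≈ -61.2, y ≈ -43.1 km.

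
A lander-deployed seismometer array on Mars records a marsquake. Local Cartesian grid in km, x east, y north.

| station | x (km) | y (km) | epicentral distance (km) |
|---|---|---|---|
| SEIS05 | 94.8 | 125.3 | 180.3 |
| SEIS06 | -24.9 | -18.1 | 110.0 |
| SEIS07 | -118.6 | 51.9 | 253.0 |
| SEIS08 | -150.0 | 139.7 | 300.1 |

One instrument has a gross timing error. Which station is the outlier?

Solve using three stations at a time. Using SEIS05, SEIS06, SEIS08 (subtract circle equations pairwise → linear system) gives (x, y) ≈ (79.0, -54.3).
Distances from that point to each station vs reported:
  SEIS05: calculated 180.3 vs reported 180.3 → residual 0.0 km
  SEIS06: calculated 110.0 vs reported 110.0 → residual 0.0 km
  SEIS07: calculated 224.3 vs reported 253.0 → residual 28.7 km
  SEIS08: calculated 300.1 vs reported 300.1 → residual 0.0 km
SEIS05, SEIS06, SEIS08 are mutually consistent (residuals ≈ 0); SEIS07 is off by 28.7 km.

SEIS07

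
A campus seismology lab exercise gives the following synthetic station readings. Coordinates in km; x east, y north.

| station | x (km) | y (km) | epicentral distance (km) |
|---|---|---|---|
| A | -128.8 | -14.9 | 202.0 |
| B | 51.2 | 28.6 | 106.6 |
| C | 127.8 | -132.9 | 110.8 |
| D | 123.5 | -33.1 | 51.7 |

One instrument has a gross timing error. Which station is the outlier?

Solve using three stations at a time. Using A, C, D (subtract circle equations pairwise → linear system) gives (x, y) ≈ (72.0, -37.2).
Distances from that point to each station vs reported:
  A: calculated 202.0 vs reported 202.0 → residual 0.0 km
  B: calculated 69.0 vs reported 106.6 → residual 37.6 km
  C: calculated 110.8 vs reported 110.8 → residual 0.0 km
  D: calculated 51.7 vs reported 51.7 → residual 0.0 km
A, C, D are mutually consistent (residuals ≈ 0); B is off by 37.6 km.

B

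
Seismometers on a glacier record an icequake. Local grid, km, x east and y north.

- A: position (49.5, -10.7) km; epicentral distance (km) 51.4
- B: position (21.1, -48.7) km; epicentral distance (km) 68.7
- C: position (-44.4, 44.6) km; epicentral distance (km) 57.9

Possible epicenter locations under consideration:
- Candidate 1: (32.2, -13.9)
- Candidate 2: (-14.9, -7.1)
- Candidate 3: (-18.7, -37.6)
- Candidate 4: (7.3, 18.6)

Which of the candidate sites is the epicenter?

Candidate 4

For each candidate, compare |candidate − station| to the reported distance:
Candidate 1: residuals A 33.8, B 32.2, C 38.5 → max 38.5 km
Candidate 2: residuals A 13.1, B 13.7, C 1.6 → max 13.7 km
Candidate 3: residuals A 21.9, B 27.4, C 28.2 → max 28.2 km
Candidate 4: residuals A 0.0, B 0.0, C 0.0 → max 0.0 km
Only Candidate 4 has all residuals ≈ 0.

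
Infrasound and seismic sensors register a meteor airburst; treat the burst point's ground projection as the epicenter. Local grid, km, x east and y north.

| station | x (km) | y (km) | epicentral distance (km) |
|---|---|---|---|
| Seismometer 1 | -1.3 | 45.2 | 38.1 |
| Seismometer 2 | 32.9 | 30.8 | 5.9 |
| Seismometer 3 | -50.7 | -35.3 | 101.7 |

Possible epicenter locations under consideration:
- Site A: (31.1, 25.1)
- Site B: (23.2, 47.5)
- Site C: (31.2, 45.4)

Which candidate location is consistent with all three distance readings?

For each candidate, compare |candidate − station| to the reported distance:
Site A: residuals Seismometer 1 0.0, Seismometer 2 0.1, Seismometer 3 0.0 → max 0.1 km
Site B: residuals Seismometer 1 13.5, Seismometer 2 13.4, Seismometer 3 9.3 → max 13.5 km
Site C: residuals Seismometer 1 5.6, Seismometer 2 8.8, Seismometer 3 13.3 → max 13.3 km
Only Site A has all residuals ≈ 0.

Site A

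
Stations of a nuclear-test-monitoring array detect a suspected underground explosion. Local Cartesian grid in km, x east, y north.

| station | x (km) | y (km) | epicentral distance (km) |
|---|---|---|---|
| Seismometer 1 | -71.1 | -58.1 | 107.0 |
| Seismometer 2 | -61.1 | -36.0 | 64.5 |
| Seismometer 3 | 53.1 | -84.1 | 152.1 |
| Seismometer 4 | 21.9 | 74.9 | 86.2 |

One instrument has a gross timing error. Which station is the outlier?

Seismometer 1

Solve using three stations at a time. Using Seismometer 2, Seismometer 3, Seismometer 4 (subtract circle equations pairwise → linear system) gives (x, y) ≈ (-50.2, 27.6).
Distances from that point to each station vs reported:
  Seismometer 1: calculated 88.2 vs reported 107.0 → residual 18.8 km
  Seismometer 2: calculated 64.5 vs reported 64.5 → residual 0.0 km
  Seismometer 3: calculated 152.1 vs reported 152.1 → residual 0.0 km
  Seismometer 4: calculated 86.2 vs reported 86.2 → residual 0.0 km
Seismometer 2, Seismometer 3, Seismometer 4 are mutually consistent (residuals ≈ 0); Seismometer 1 is off by 18.8 km.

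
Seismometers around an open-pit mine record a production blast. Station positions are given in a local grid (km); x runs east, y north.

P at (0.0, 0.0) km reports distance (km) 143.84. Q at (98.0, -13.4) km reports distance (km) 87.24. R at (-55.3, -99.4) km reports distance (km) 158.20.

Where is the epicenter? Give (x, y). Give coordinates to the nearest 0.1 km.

x ≈ 102.9 km, y ≈ -100.5 km

Circle about each station: x² + y² = 143.84²; (x − 98.0)² + (y + 13.4)² = 87.24²; (x + 55.3)² + (y + 99.4)² = 158.20².
Subtracting the P equation from the Q and R equations removes the quadratic terms:
196.0 x − 26.8 y = 22862.69
-110.6 x − 198.8 y = 8601.16
Solving the 2×2 system: x ≈ 102.9, y ≈ -100.5 km.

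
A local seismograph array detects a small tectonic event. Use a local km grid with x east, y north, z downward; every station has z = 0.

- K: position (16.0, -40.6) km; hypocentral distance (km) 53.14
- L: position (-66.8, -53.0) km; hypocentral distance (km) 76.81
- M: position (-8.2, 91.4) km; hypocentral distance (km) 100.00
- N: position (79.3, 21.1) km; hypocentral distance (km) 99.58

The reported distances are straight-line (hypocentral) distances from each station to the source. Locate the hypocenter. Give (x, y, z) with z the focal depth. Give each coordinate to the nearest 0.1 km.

Each station gives a sphere (x−x_i)² + (y−y_i)² + z² = d_i² (stations at z=0).
Subtracting the K sphere from L and M: z² cancels, leaving linear equations in x and y:
-165.6 x − 24.8 y = 2290.96
-48.4 x + 264.0 y = -659.30
Solving: x ≈ -13.101, y ≈ -4.899 km (keep extra digits for the depth step; rounded: -13.1, -4.9).
Then from the K sphere: z² = 53.14² − (x − 16.0)² − (y + 40.6)² with x = -13.101, y = -4.899, so z ≈ 26.503 ≈ 26.5 km.

x ≈ -13.1 km, y ≈ -4.9 km, depth ≈ 26.5 km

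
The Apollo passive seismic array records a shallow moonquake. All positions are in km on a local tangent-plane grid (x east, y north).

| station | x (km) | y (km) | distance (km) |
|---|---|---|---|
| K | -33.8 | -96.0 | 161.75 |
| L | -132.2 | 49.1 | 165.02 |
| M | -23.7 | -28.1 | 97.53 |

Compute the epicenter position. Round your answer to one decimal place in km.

Circle about each station: (x + 33.8)² + (y + 96.0)² = 161.75²; (x + 132.2)² + (y − 49.1)² = 165.02²; (x + 23.7)² + (y + 28.1)² = 97.53².
Subtracting the K equation from the L and M equations removes the quadratic terms:
-196.8 x + 290.2 y = 8460.67
20.2 x + 135.8 y = 7643.82
Solving the 2×2 system: x ≈ 32.8, y ≈ 51.4 km.

x ≈ 32.8 km, y ≈ 51.4 km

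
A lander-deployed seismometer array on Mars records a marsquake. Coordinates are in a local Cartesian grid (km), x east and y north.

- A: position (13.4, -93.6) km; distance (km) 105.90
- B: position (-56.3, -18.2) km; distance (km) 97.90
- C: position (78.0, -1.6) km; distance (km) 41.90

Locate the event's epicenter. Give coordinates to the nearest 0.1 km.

(37.6, 9.5)

Circle about each station: (x − 13.4)² + (y + 93.6)² = 105.90²; (x + 56.3)² + (y + 18.2)² = 97.90²; (x − 78.0)² + (y + 1.6)² = 41.90².
Subtracting pairs of circle equations eliminates x²+y² and gives linear equations (the radical axes):
-139.4 x + 150.8 y = -3809.19
129.2 x + 184.0 y = 6605.24
Solving the 2×2 system: x ≈ 37.6, y ≈ 9.5 km.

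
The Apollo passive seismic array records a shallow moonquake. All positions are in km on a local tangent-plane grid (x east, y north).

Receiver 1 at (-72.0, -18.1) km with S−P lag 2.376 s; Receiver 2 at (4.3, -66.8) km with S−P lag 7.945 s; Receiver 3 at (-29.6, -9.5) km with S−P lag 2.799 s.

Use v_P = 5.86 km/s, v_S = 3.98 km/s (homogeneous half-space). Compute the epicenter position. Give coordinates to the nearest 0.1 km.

(-59.3, 8.5)

Distance from S−P lag: d = Δt · v_P v_S / (v_P − v_S) = Δt · (5.86·3.98)/(5.86−3.98) ≈ 12.4057·Δt.
So d_Receiver 1 = 29.48, d_Receiver 2 = 98.56, d_Receiver 3 = 34.72 km.
Circle about each station: (x + 72.0)² + (y + 18.1)² = 29.48²; (x − 4.3)² + (y + 66.8)² = 98.56²; (x + 29.6)² + (y + 9.5)² = 34.72².
Subtracting pairs of circle equations eliminates x²+y² and gives linear equations (the radical axes):
152.6 x − 97.4 y = -9875.88
84.8 x + 17.2 y = -4881.61
Solving the 2×2 system: x ≈ -59.3, y ≈ 8.5 km.
Check against Receiver 1 (with the unrounded x, y): √((x + 72.0)²+(y + 18.1)²) = 29.48 ≈ 29.48 km. ✓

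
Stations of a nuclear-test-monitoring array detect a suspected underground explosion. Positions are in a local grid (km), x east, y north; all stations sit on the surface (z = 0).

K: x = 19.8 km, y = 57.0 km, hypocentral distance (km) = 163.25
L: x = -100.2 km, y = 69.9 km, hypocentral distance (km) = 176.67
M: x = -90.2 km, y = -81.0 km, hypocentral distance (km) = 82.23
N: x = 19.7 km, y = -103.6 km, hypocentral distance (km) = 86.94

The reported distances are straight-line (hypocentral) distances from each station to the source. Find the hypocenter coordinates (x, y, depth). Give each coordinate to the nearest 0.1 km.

(-36.9, -82.7, 62.6)

Each station gives a sphere (x−x_i)² + (y−y_i)² + z² = d_i² (stations at z=0).
Subtracting the K sphere from L and M: z² cancels, leaving linear equations in x and y:
-240.0 x + 25.8 y = 6723.28
-220.0 x − 276.0 y = 30944.79
Solving: x ≈ -36.904, y ≈ -82.702 km (keep extra digits for the depth step; rounded: -36.9, -82.7).
Then from the K sphere: z² = 163.25² − (x − 19.8)² − (y − 57.0)² with x = -36.904, y = -82.702, so z ≈ 62.598 ≈ 62.6 km.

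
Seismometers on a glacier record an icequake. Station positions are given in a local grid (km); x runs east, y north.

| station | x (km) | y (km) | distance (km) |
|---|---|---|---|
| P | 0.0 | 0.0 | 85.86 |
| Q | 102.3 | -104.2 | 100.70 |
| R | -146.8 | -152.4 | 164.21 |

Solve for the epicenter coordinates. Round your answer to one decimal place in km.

(3.3, -85.8)

Circle about each station: x² + y² = 85.86²; (x − 102.3)² + (y + 104.2)² = 100.70²; (x + 146.8)² + (y + 152.4)² = 164.21².
Subtracting pairs of circle equations eliminates x²+y² and gives linear equations (the radical axes):
204.6 x − 208.4 y = 18554.38
-293.6 x − 304.8 y = 25183.02
Solving the 2×2 system: x ≈ 3.3, y ≈ -85.8 km.
Check against P (with the unrounded x, y): √(x²+y²) = 85.86 ≈ 85.86 km. ✓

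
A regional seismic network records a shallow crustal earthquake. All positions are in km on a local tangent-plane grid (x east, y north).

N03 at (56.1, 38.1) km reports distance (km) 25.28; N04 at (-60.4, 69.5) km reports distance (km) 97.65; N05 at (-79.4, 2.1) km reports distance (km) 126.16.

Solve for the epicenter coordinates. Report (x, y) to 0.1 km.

Circle about each station: (x − 56.1)² + (y − 38.1)² = 25.28²; (x + 60.4)² + (y − 69.5)² = 97.65²; (x + 79.4)² + (y − 2.1)² = 126.16².
Subtracting the N03 equation from the N04 and N05 equations removes the quadratic terms:
-233.0 x + 62.8 y = -5016.85
-271.0 x − 72.0 y = -13567.32
Solving the 2×2 system: x ≈ 35.9, y ≈ 53.3 km.
Check against N03 (with the unrounded x, y): √((x − 56.1)²+(y − 38.1)²) = 25.29 ≈ 25.28 km. ✓

35.9 km east, 53.3 km north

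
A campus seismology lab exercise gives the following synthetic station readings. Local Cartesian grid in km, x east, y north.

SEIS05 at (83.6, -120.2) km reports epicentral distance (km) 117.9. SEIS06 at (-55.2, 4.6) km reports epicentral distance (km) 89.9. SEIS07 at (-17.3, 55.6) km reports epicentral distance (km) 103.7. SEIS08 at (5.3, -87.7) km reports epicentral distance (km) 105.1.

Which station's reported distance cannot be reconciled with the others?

Solve using three stations at a time. Using SEIS05, SEIS07, SEIS08 (subtract circle equations pairwise → linear system) gives (x, y) ≈ (68.0, -3.4).
Distances from that point to each station vs reported:
  SEIS05: calculated 117.9 vs reported 117.9 → residual 0.0 km
  SEIS06: calculated 123.4 vs reported 89.9 → residual 33.5 km
  SEIS07: calculated 103.7 vs reported 103.7 → residual 0.0 km
  SEIS08: calculated 105.1 vs reported 105.1 → residual 0.0 km
SEIS05, SEIS07, SEIS08 are mutually consistent (residuals ≈ 0); SEIS06 is off by 33.5 km.

SEIS06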